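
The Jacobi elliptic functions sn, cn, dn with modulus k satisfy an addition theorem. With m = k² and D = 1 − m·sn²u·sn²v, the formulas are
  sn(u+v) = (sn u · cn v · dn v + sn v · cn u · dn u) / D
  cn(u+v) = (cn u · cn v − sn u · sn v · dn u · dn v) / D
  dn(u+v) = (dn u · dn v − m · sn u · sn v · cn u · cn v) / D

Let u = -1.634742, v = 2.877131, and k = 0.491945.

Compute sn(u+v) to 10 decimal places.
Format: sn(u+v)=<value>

sn(u+v)=0.9267427773

sn u = -0.9991732343133416, cn u = 0.04065523129704391, dn u = 0.870855971148752
sn v = 0.4629883914869218, cn v = -0.886364343454966, dn v = 0.973716172626475
m = k² = 0.242009883025
D = 1 − m·sn²u·sn²v = 0.9482089293158193
sn(u+v) = (sn u·cn v·dn v + sn v·cn u·dn u)/D = 0.878745776620406/0.9482089293158193 = 0.9267427773059103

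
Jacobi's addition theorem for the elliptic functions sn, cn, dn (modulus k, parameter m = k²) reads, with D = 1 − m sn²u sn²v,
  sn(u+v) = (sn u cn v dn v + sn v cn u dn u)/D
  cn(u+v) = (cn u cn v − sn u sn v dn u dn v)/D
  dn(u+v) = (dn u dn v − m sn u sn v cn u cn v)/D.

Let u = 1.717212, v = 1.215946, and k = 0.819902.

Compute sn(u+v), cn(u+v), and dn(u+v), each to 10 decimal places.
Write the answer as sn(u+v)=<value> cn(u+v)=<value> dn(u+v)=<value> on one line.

sn u = 0.9829746461693204, cn u = 0.1837412446575328, dn u = 0.5919933081102903
sn v = 0.8755583019357317, cn v = 0.4831124712853292, dn v = 0.6961751126621
m = k² = 0.672239289604
D = 1 − m·sn²u·sn²v = 0.502058108520872
sn(u+v) = (sn u·cn v·dn v + sn v·cn u·dn u)/D = 0.425842344262034/0.502058108520872 = 0.8481933406406292
cn(u+v) = (cn u·cn v − sn u·sn v·dn u·dn v)/D = -0.265933529598979/0.502058108520872 = -0.529686753556184
dn(u+v) = (dn u·dn v − m·sn u·sn v·cn u·cn v)/D = 0.3607732352759981/0.502058108520872 = 0.718588603894642

sn(u+v)=0.8481933406 cn(u+v)=-0.5296867536 dn(u+v)=0.7185886039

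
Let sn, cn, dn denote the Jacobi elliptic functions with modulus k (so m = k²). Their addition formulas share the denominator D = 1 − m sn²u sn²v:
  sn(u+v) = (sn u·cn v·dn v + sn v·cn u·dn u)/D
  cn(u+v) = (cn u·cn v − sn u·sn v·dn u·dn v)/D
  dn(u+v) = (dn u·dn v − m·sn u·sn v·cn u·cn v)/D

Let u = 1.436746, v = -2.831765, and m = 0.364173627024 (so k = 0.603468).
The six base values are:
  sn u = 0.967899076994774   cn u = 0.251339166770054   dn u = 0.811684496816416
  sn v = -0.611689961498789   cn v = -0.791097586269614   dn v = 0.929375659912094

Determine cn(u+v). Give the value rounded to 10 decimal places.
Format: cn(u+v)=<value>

cn(u+v)=0.2840476063

m = k² = 0.364173627024
D = 1 − m·sn²u·sn²v = 0.872346904798709
cn(u+v) = (cn u·cn v − sn u·sn v·dn u·dn v)/D = 0.2477880501722122/0.872346904798709 = 0.2840476063010603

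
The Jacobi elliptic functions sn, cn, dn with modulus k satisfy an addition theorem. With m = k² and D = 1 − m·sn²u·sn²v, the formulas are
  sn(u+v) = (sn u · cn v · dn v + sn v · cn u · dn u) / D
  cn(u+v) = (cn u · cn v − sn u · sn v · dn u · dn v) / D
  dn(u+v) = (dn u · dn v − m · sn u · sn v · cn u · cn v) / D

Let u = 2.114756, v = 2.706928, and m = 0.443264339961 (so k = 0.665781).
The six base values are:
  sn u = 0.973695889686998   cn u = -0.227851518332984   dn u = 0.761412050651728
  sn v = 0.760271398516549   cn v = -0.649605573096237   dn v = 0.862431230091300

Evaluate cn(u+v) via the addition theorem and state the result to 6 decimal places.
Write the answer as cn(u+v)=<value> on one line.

m = k² = 0.443264339961
D = 1 − m·sn²u·sn²v = 0.7570892287671904
cn(u+v) = (cn u·cn v − sn u·sn v·dn u·dn v)/D = -0.3380982359789305/0.7570892287671904 = -0.4465764709524058

cn(u+v)=-0.446576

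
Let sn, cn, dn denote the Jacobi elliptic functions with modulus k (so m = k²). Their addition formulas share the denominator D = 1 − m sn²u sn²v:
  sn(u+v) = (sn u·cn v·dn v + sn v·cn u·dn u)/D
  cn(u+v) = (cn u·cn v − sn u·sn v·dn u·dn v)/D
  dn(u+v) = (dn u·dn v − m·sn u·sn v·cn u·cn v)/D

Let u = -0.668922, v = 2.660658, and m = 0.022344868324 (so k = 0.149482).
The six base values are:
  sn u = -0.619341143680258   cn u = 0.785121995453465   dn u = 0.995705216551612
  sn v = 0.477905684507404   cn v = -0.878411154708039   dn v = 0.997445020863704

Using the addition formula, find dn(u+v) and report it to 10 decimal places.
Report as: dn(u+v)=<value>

dn(u+v)=0.9905390203

m = k² = 0.022344868324
D = 1 − m·sn²u·sn²v = 0.9980424085663905
dn(u+v) = (dn u·dn v − m·sn u·sn v·cn u·cn v)/D = 0.9885999495955533/0.9980424085663905 = 0.9905390202963414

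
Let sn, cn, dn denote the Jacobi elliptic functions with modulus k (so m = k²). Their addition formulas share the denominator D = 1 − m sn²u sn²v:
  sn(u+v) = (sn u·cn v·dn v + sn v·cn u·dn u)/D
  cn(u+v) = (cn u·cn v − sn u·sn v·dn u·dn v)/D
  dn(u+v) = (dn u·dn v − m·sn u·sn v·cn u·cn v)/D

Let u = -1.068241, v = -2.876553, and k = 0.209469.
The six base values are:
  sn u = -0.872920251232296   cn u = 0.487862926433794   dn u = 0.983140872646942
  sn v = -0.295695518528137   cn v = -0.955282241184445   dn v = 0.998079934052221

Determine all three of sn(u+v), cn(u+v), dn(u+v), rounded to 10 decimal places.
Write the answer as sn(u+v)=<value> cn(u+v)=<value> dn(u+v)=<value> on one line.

m = k² = 0.043877261961
D = 1 − m·sn²u·sn²v = 0.997076667991329
sn(u+v) = (sn u·cn v·dn v + sn v·cn u·dn u)/D = 0.6904572972129065/0.997076667991329 = 0.692481650988659
cn(u+v) = (cn u·cn v − sn u·sn v·dn u·dn v)/D = -0.7193264923371994/0.997076667991329 = -0.7214354877908495
dn(u+v) = (dn u·dn v − m·sn u·sn v·cn u·cn v)/D = 0.9865314078259033/0.997076667991329 = 0.9894238221553517

sn(u+v)=0.6924816510 cn(u+v)=-0.7214354878 dn(u+v)=0.9894238222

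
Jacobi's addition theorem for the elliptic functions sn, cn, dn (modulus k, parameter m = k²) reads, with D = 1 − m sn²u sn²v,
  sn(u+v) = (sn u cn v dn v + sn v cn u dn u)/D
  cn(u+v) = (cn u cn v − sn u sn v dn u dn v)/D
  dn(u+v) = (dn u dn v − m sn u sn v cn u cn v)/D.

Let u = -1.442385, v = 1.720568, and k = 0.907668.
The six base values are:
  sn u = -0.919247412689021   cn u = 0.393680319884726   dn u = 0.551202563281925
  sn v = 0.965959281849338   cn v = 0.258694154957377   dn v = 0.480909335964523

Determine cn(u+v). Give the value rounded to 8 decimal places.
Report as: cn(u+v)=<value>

cn(u+v)=0.96234881

m = k² = 0.823861198224
D = 1 − m·sn²u·sn²v = 0.350414201774948
cn(u+v) = (cn u·cn v − sn u·sn v·dn u·dn v)/D = 0.3372206917164284/0.350414201774948 = 0.9623488146550833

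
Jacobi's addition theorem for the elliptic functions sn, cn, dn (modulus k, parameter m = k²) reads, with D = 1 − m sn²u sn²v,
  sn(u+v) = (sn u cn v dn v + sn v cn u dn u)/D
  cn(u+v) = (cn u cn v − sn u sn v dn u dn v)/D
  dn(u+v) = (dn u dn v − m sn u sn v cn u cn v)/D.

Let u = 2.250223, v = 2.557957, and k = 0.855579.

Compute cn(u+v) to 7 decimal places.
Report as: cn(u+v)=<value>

cn(u+v)=-0.8589558

sn u = 0.9979074828245221, cn u = -0.06465799040200788, dn u = 0.5206197069221744
sn v = 0.9738990584178752, cn v = -0.2269815499391438, dn v = 0.5529000508721209
m = k² = 0.732015425241
D = 1 − m·sn²u·sn²v = 0.3086011019348145
cn(u+v) = (cn u·cn v − sn u·sn v·dn u·dn v)/D = -0.2650747072292098/0.3086011019348145 = -0.8589558027087061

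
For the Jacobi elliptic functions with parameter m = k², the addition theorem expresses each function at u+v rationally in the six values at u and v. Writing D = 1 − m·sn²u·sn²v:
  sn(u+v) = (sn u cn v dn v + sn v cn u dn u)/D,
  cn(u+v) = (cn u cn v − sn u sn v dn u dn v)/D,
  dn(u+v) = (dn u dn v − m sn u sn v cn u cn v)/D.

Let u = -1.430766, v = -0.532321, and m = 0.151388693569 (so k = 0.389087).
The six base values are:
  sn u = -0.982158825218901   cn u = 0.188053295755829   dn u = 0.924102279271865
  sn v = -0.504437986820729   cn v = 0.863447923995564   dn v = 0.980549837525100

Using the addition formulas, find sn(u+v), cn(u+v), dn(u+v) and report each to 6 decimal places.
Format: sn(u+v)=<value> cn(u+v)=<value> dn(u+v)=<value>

m = k² = 0.151388693569
D = 1 − m·sn²u·sn²v = 0.9628402780685483
sn(u+v) = (sn u·cn v·dn v + sn v·cn u·dn u)/D = -0.9192098996521732/0.9628402780685483 = -0.9546857569108997
cn(u+v) = (cn u·cn v − sn u·sn v·dn u·dn v)/D = -0.2865563844212183/0.9628402780685483 = -0.2976157011171663
dn(u+v) = (dn u·dn v − m·sn u·sn v·cn u·cn v)/D = 0.8939496646265999/0.9628402780685483 = 0.9284506319364386

sn(u+v)=-0.954686 cn(u+v)=-0.297616 dn(u+v)=0.928451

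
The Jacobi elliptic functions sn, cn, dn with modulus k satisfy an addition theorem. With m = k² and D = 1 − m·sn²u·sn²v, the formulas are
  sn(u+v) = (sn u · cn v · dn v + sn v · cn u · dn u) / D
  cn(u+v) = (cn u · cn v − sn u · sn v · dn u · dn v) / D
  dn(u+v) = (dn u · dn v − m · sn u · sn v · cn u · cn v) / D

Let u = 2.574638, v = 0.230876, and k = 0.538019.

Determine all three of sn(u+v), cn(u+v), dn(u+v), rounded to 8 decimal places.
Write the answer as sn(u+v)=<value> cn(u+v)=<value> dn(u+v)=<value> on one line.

sn u = 0.7285091131147401, cn u = -0.6850361100765235, dn u = 0.9199857770426498
sn v = 0.2282589152801513, cn v = 0.9736004661025634, dn v = 0.99243049388529
m = k² = 0.289464444361
D = 1 − m·sn²u·sn²v = 0.9919957489477627
sn(u+v) = (sn u·cn v·dn v + sn v·cn u·dn u)/D = 0.5600538094429044/0.9919957489477627 = 0.5645727918057804
cn(u+v) = (cn u·cn v − sn u·sn v·dn u·dn v)/D = -0.8187767073255831/0.9919957489477627 = -0.8253832823316856
dn(u+v) = (dn u·dn v − m·sn u·sn v·cn u·cn v)/D = 0.9451254257027163/0.9919957489477627 = 0.9527514878014719

sn(u+v)=0.56457279 cn(u+v)=-0.82538328 dn(u+v)=0.95275149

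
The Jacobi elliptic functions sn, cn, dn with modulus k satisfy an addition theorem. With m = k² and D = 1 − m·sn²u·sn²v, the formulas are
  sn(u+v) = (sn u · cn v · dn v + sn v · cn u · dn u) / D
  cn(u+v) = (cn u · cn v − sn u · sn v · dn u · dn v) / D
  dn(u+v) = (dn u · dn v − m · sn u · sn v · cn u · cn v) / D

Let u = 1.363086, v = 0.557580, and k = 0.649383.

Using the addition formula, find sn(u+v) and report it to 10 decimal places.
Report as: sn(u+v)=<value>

sn u = 0.945715900508758, cn u = 0.3249945161459019, dn u = 0.789203457338954
sn v = 0.5194337719972466, cn v = 0.8545107117577359, dn v = 0.9413931050148534
m = k² = 0.421698280689
D = 1 − m·sn²u·sn²v = 0.8982384817878634
sn(u+v) = (sn u·cn v·dn v + sn v·cn u·dn u)/D = 0.8939906111254964/0.8982384817878634 = 0.9952708876890779

sn(u+v)=0.9952708877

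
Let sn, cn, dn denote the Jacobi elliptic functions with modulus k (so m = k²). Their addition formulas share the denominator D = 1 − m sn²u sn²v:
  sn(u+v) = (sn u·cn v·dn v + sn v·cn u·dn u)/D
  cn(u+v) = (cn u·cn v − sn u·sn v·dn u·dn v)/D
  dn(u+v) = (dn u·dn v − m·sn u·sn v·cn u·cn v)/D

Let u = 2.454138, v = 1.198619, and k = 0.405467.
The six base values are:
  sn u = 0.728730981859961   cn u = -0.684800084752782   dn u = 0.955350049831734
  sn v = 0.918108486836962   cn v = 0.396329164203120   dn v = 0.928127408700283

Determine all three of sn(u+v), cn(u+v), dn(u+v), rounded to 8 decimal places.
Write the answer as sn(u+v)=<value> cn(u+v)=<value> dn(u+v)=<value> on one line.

m = k² = 0.164403488089
D = 1 − m·sn²u·sn²v = 0.9264075097135379
sn(u+v) = (sn u·cn v·dn v + sn v·cn u·dn u)/D = -0.3325891283041796/0.9264075097135379 = -0.3590095339436769
cn(u+v) = (cn u·cn v − sn u·sn v·dn u·dn v)/D = -0.8646475269076439/0.9264075097135379 = -0.9333338923116121
dn(u+v) = (dn u·dn v − m·sn u·sn v·cn u·cn v)/D = 0.9165398493081896/0.9264075097135379 = 0.9893484667364155

sn(u+v)=-0.35900953 cn(u+v)=-0.93333389 dn(u+v)=0.98934847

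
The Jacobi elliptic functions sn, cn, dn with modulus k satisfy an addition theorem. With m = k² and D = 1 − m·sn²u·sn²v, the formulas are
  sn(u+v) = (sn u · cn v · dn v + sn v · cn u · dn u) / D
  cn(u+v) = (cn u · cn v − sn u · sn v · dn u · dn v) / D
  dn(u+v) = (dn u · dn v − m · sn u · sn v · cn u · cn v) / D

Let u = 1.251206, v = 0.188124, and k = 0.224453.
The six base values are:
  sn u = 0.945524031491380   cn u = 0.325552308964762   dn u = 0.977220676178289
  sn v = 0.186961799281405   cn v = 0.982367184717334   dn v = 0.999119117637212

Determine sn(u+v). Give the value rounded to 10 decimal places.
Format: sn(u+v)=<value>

sn(u+v)=0.9890700784

m = k² = 0.050379149209
D = 1 − m·sn²u·sn²v = 0.9984256484007932
sn(u+v) = (sn u·cn v·dn v + sn v·cn u·dn u)/D = 0.9875129343885429/0.9984256484007932 = 0.9890700784482755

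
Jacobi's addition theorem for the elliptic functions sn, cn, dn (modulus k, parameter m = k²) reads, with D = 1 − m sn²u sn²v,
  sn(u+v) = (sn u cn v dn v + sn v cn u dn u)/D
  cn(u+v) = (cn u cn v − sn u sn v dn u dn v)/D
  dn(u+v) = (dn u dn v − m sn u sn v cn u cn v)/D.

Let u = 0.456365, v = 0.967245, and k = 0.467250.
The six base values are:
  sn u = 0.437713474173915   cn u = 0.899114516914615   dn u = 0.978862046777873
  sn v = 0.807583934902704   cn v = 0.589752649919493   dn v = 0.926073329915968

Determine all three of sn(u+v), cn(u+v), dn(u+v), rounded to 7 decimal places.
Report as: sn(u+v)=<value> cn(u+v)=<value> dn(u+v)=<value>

m = k² = 0.2183225625
D = 1 − m·sn²u·sn²v = 0.9727194077992351
sn(u+v) = (sn u·cn v·dn v + sn v·cn u·dn u)/D = 0.9498210034583369/0.9727194077992351 = 0.9764593939862827
cn(u+v) = (cn u·cn v − sn u·sn v·dn u·dn v)/D = 0.2098168432197298/0.9727194077992351 = 0.215701302490137
dn(u+v) = (dn u·dn v − m·sn u·sn v·cn u·cn v)/D = 0.8655756331638417/0.9727194077992351 = 0.8898513036993835

sn(u+v)=0.9764594 cn(u+v)=0.2157013 dn(u+v)=0.8898513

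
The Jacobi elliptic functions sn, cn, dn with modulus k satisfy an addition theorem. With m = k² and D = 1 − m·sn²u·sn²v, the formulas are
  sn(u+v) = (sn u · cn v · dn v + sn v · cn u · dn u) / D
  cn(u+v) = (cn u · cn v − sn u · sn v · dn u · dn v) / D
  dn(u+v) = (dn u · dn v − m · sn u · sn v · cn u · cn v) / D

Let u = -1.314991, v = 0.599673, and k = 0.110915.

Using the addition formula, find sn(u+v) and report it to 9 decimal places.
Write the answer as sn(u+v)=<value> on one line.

sn(u+v)=-0.655346167

sn u = -0.966621642118224, cn u = 0.2562081204580918, dn u = 0.9942360922135992
sn v = 0.5640329280738056, cn v = 0.8257522970288906, dn v = 0.9980412227995835
m = k² = 0.012302137225
D = 1 − m·sn²u·sn²v = 0.9963431890096086
sn(u+v) = (sn u·cn v·dn v + sn v·cn u·dn u)/D = -0.6529496897599616/0.9963431890096086 = -0.6553461668253193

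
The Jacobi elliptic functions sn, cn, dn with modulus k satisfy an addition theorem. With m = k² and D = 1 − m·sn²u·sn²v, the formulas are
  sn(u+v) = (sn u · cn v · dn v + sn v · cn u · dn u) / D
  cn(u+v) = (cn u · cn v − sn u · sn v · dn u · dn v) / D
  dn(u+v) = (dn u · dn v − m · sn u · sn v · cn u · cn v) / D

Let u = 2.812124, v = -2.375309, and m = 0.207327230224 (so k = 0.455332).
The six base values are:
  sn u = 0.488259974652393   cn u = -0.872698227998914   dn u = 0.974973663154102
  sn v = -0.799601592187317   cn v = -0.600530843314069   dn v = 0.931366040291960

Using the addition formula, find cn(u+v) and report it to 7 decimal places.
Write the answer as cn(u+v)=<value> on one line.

cn(u+v)=0.9072710

m = k² = 0.207327230224
D = 1 − m·sn²u·sn²v = 0.9683986311691691
cn(u+v) = (cn u·cn v − sn u·sn v·dn u·dn v)/D = 0.8786000123955965/0.9683986311691691 = 0.90727101848011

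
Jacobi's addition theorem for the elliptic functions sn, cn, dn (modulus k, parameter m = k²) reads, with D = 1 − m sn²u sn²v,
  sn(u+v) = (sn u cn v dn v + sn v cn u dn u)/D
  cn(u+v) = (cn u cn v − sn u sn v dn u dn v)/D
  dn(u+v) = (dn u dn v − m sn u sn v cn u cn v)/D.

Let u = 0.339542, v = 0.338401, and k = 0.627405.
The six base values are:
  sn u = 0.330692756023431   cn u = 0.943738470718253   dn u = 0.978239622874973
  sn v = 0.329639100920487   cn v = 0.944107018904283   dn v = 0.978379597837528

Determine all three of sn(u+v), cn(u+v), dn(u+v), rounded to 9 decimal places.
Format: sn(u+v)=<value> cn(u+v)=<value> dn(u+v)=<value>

m = k² = 0.393637034025
D = 1 − m·sn²u·sn²v = 0.9953224034995096
sn(u+v) = (sn u·cn v·dn v + sn v·cn u·dn u)/D = 0.6097828581051149/0.9953224034995096 = 0.61264858096346
cn(u+v) = (cn u·cn v − sn u·sn v·dn u·dn v)/D = 0.7866584728261673/0.9953224034995096 = 0.7903554366507886
dn(u+v) = (dn u·dn v − m·sn u·sn v·cn u·cn v)/D = 0.9188572291703985/0.9953224034995096 = 0.923175471525344

sn(u+v)=0.612648581 cn(u+v)=0.790355437 dn(u+v)=0.923175472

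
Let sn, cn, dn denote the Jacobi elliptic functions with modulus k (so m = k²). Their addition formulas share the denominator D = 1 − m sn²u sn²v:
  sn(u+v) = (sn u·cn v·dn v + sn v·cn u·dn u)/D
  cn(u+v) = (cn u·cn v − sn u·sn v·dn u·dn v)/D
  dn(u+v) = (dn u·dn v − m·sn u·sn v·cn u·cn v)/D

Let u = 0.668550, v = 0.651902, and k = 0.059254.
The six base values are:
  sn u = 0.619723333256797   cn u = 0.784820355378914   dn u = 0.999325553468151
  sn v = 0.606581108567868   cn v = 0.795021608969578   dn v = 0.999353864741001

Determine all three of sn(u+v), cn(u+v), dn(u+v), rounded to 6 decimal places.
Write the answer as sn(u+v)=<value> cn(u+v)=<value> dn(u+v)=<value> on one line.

m = k² = 0.003511036516
D = 1 − m·sn²u·sn²v = 0.9995038547892852
sn(u+v) = (sn u·cn v·dn v + sn v·cn u·dn u)/D = 0.9681112209814279/0.9995038547892852 = 0.9685917831557783
cn(u+v) = (cn u·cn v − sn u·sn v·dn u·dn v)/D = 0.2485329345348206/0.9995038547892852 = 0.2486563041692482
dn(u+v) = (dn u·dn v − m·sn u·sn v·cn u·cn v)/D = 0.9978563394622721/0.9995038547892852 = 0.9983516668603941

sn(u+v)=0.968592 cn(u+v)=0.248656 dn(u+v)=0.998352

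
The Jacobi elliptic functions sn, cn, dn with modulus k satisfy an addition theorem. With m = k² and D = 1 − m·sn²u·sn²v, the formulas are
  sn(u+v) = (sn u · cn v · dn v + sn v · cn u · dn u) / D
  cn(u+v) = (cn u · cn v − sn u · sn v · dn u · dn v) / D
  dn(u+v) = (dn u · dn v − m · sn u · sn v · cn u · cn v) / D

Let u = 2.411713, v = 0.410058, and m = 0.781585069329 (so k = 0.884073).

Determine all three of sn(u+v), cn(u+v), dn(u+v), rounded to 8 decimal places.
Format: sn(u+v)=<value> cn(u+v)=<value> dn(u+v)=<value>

sn u = 0.9958340600802893, cn u = -0.09118401605548358, dn u = 0.4742503970485903
sn v = 0.3907282453428506, cn v = 0.9205060772701597, dn v = 0.9384436752477715
m = k² = 0.781585069329
D = 1 − m·sn²u·sn²v = 0.8816686495477659
sn(u+v) = (sn u·cn v·dn v + sn v·cn u·dn u)/D = 0.8433477137090729/0.8816686495477659 = 0.9565358983124228
cn(u+v) = (cn u·cn v − sn u·sn v·dn u·dn v)/D = -0.257107451033728/0.8816686495477659 = -0.2916146005254991
dn(u+v) = (dn u·dn v − m·sn u·sn v·cn u·cn v)/D = 0.4705833237381012/0.8816686495477659 = 0.5337416998772469

sn(u+v)=0.95653590 cn(u+v)=-0.29161460 dn(u+v)=0.53374170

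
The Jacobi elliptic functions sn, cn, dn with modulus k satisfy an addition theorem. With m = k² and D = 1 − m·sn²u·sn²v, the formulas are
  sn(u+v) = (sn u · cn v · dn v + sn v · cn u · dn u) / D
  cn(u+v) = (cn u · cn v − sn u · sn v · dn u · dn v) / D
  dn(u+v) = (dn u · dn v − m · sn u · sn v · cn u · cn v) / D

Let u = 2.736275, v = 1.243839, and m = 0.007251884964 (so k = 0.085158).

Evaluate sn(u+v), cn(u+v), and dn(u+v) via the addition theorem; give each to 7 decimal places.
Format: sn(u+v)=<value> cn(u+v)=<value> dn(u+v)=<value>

sn u = 0.3994854387533995, cn u = -0.9167395400134129, dn u = 0.9994211733382621
sn v = 0.9464753820242362, cn v = 0.322776007816684, dn v = 0.9967465314542667
m = k² = 0.007251884964
D = 1 − m·sn²u·sn²v = 0.9989632561713182
sn(u+v) = (sn u·cn v·dn v + sn v·cn u·dn u)/D = -0.7386443761789099/0.9989632561713182 = -0.7394109559243242
cn(u+v) = (cn u·cn v − sn u·sn v·dn u·dn v)/D = -0.672556371406644/0.9989632561713182 = -0.6732543637133569
dn(u+v) = (dn u·dn v − m·sn u·sn v·cn u·cn v)/D = 0.9969809382694631/0.9989632561713182 = 0.9980156248094123

sn(u+v)=-0.7394110 cn(u+v)=-0.6732544 dn(u+v)=0.9980156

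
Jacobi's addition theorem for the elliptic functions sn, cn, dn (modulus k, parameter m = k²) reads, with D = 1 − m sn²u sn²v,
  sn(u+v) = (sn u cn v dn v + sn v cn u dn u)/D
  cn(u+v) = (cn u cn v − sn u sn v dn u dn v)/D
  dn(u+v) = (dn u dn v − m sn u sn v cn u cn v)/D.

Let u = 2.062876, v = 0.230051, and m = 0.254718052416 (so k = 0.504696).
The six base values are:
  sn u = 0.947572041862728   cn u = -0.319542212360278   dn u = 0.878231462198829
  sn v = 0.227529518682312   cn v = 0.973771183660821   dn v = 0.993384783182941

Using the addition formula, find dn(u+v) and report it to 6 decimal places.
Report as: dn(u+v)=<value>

dn(u+v)=0.900168

m = k² = 0.254718052416
D = 1 − m·sn²u·sn²v = 0.9881597820058515
dn(u+v) = (dn u·dn v − m·sn u·sn v·cn u·cn v)/D = 0.8895099136005411/0.9881597820058515 = 0.9001681001375481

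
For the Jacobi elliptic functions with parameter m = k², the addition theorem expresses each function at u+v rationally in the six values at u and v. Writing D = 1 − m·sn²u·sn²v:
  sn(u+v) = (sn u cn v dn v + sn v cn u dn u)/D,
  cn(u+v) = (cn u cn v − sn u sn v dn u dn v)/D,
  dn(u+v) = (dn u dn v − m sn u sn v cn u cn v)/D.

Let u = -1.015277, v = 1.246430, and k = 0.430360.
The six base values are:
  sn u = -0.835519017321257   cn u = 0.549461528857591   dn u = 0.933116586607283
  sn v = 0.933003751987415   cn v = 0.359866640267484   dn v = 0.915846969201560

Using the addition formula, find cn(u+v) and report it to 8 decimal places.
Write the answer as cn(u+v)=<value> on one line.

m = k² = 0.1852097296
D = 1 − m·sn²u·sn²v = 0.8874505811531859
cn(u+v) = (cn u·cn v − sn u·sn v·dn u·dn v)/D = 0.8639235525117028/0.8874505811531859 = 0.9734891957466395

cn(u+v)=0.97348920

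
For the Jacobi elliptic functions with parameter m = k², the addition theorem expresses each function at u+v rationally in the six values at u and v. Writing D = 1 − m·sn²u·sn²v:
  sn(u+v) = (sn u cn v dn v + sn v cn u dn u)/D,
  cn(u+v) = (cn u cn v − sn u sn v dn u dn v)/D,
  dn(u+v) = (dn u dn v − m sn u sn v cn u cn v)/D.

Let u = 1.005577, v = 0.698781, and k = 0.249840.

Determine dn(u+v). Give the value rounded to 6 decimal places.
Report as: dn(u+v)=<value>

dn(u+v)=0.968639

sn u = 0.8398191673483961, cn u = 0.5428662507047631, dn u = 0.9777399403868927
sn v = 0.6408194744772984, cn v = 0.7676916054840245, dn v = 0.9871004211963162
m = k² = 0.0624200256
D = 1 − m·sn²u·sn²v = 0.981921311985171
dn(u+v) = (dn u·dn v − m·sn u·sn v·cn u·cn v)/D = 0.9511276028680568/0.981921311985171 = 0.9686393311345306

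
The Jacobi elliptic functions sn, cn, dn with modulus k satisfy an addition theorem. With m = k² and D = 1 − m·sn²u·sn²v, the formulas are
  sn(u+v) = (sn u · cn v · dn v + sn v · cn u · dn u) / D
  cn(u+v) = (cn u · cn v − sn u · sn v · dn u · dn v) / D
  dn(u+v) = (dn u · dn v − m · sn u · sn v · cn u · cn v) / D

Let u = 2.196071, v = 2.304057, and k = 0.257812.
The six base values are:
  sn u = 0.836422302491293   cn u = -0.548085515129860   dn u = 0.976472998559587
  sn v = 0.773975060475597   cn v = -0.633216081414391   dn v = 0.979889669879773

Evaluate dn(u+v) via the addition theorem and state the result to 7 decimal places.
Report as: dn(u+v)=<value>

dn(u+v)=0.9688914

m = k² = 0.066467027344
D = 1 − m·sn²u·sn²v = 0.9721444717825139
dn(u+v) = (dn u·dn v − m·sn u·sn v·cn u·cn v)/D = 0.9419023908117354/0.9721444717825139 = 0.9688913717574026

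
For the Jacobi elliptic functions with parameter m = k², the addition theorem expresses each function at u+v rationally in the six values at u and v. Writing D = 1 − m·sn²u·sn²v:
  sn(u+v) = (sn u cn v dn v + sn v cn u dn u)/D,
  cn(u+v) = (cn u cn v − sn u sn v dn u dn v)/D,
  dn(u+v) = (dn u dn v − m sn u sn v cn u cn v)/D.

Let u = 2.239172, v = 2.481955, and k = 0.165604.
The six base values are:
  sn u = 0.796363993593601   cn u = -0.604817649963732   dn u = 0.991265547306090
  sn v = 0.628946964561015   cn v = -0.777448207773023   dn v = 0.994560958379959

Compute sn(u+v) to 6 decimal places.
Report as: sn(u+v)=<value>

m = k² = 0.027424684816
D = 1 − m·sn²u·sn²v = 0.993119928879673
sn(u+v) = (sn u·cn v·dn v + sn v·cn u·dn u)/D = -0.9928399309018096/0.993119928879673 = -0.9997180622705062

sn(u+v)=-0.999718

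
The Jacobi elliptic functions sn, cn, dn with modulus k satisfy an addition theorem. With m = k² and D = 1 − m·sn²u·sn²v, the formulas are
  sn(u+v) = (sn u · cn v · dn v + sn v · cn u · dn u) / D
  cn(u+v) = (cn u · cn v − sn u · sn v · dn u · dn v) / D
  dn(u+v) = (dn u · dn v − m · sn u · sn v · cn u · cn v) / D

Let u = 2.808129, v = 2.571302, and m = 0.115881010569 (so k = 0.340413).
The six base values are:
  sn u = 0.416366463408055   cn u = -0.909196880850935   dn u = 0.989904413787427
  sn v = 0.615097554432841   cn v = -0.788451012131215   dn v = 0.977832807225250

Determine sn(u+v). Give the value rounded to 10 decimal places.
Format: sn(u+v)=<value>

sn(u+v)=-0.8813047915

m = k² = 0.115881010569
D = 1 − m·sn²u·sn²v = 0.9923993320874375
sn(u+v) = (sn u·cn v·dn v + sn v·cn u·dn u)/D = -0.8746062864164137/0.9923993320874375 = -0.8813047914660976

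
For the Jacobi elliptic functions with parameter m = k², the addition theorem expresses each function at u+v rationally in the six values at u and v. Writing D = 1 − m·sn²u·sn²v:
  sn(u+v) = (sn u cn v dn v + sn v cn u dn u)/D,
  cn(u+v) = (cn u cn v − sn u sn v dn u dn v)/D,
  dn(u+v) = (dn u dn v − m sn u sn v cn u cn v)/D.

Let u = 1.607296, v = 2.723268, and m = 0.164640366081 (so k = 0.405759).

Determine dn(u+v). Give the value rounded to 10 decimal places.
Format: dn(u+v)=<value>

sn u = 0.9994905032091594, cn u = 0.03191761260967667, dn u = 0.9140718563968736
sn v = 0.528330071393017, cn v = -0.849039066039867, dn v = 0.9767515016411298
m = k² = 0.164640366081
D = 1 − m·sn²u·sn²v = 0.954090313411147
dn(u+v) = (dn u·dn v − m·sn u·sn v·cn u·cn v)/D = 0.8951770752270192/0.954090313411147 = 0.9382519271435677

dn(u+v)=0.9382519271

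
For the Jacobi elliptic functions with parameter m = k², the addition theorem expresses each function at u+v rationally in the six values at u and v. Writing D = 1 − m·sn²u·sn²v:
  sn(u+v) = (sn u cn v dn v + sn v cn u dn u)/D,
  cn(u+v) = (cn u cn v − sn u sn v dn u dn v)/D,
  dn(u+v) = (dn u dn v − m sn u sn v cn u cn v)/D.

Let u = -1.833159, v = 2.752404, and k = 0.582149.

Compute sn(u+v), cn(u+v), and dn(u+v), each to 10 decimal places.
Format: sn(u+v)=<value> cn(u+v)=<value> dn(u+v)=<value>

sn u = -0.9969652689742011, cn u = -0.07784762333686765, dn u = 0.8143441201073898
sn v = 0.6467064995874314, cn v = -0.7627389483901892, dn v = 0.9264249318936444
m = k² = 0.338897458201
D = 1 − m·sn²u·sn²v = 0.8591221155010433
sn(u+v) = (sn u·cn v·dn v + sn v·cn u·dn u)/D = 0.6634781758653495/0.8591221155010433 = 0.7722745857594488
cn(u+v) = (cn u·cn v − sn u·sn v·dn u·dn v)/D = 0.5457907286619811/0.8591221155010433 = 0.6352888824700711
dn(u+v) = (dn u·dn v − m·sn u·sn v·cn u·cn v)/D = 0.767402784280352/0.8591221155010433 = 0.8932406353348264

sn(u+v)=0.7722745858 cn(u+v)=0.6352888825 dn(u+v)=0.8932406353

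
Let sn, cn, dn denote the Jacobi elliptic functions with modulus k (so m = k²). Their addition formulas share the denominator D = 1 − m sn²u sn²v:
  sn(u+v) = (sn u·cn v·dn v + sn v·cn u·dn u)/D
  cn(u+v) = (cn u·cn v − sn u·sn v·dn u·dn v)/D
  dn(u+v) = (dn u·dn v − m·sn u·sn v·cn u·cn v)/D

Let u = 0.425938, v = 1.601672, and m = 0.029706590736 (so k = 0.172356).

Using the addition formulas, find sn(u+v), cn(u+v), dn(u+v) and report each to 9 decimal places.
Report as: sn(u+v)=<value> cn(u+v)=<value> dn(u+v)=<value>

sn(u+v)=0.905303089 cn(u+v)=-0.424766192 dn(u+v)=0.987751619

sn u = 0.4128392172692153, cn u = 0.9108039199984493, dn u = 0.997465248009275
sn v = 0.9998246660292225, cn v = -0.01872530906430421, dn v = 0.9850400121313773
m = k² = 0.029706590736
D = 1 − m·sn²u·sn²v = 0.9949386962900511
sn(u+v) = (sn u·cn v·dn v + sn v·cn u·dn u)/D = 0.9007210747444317/0.9949386962900511 = 0.9053030886255203
cn(u+v) = (cn u·cn v − sn u·sn v·dn u·dn v)/D = -0.4226163211313334/0.9949386962900511 = -0.4247661918339233
dn(u+v) = (dn u·dn v − m·sn u·sn v·cn u·cn v)/D = 0.9827523076661278/0.9949386962900511 = 0.9877516185978451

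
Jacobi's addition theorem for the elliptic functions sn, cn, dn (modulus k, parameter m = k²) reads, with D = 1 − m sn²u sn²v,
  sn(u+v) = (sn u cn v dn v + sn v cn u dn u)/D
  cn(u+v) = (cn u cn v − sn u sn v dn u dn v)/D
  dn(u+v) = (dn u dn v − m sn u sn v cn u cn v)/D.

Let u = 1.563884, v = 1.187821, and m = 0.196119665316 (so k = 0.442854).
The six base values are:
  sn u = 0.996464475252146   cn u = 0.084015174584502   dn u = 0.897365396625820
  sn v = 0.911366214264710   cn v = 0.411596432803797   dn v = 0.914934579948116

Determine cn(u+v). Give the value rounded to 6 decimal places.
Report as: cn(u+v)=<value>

cn(u+v)=-0.848231

m = k² = 0.196119665316
D = 1 − m·sn²u·sn²v = 0.8382550859996718
cn(u+v) = (cn u·cn v − sn u·sn v·dn u·dn v)/D = -0.7110337426633233/0.8382550859996718 = -0.8482307528326785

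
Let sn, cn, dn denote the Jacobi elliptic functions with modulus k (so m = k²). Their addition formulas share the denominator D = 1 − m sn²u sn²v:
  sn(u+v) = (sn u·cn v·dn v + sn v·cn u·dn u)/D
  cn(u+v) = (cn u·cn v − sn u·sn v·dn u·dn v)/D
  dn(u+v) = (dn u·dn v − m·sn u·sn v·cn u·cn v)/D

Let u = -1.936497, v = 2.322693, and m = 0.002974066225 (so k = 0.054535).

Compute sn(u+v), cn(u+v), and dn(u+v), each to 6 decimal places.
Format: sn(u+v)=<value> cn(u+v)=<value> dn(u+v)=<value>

sn u = -0.9344760860266467, cn u = -0.3560259044568515, dn u = 0.9987006107376151
sn v = 0.7318274163516724, cn v = -0.6814900092268675, dn v = 0.9992032702535379
m = k² = 0.002974066225
D = 1 − m·sn²u·sn²v = 0.9986090728974841
sn(u+v) = (sn u·cn v·dn v + sn v·cn u·dn u)/D = 0.3761177676437993/0.9986090728974841 = 0.3766416487209415
cn(u+v) = (cn u·cn v − sn u·sn v·dn u·dn v)/D = 0.9250705407350391/0.9986090728974841 = 0.9263590386285281
dn(u+v) = (dn u·dn v − m·sn u·sn v·cn u·cn v)/D = 0.9983983951600797/0.9986090728974841 = 0.9997890288170594

sn(u+v)=0.376642 cn(u+v)=0.926359 dn(u+v)=0.999789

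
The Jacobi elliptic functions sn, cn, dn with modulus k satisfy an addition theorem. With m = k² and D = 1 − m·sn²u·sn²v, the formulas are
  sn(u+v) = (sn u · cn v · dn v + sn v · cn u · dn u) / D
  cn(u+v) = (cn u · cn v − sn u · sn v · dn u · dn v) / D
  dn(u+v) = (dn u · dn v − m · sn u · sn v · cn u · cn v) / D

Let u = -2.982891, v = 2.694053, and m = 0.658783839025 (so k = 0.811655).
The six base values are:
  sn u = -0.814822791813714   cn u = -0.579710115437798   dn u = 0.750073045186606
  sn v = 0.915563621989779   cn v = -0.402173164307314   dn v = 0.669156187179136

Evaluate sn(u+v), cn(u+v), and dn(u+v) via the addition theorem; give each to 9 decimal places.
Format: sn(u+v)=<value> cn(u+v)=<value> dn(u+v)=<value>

m = k² = 0.658783839025
D = 1 − m·sn²u·sn²v = 0.633354524067164
sn(u+v) = (sn u·cn v·dn v + sn v·cn u·dn u)/D = -0.1788275001043639/0.633354524067164 = -0.2823497635352805
cn(u+v) = (cn u·cn v − sn u·sn v·dn u·dn v)/D = 0.60758429733064/0.633354524067164 = 0.9593115297084525
dn(u+v) = (dn u·dn v − m·sn u·sn v·cn u·cn v)/D = 0.61649859994861/0.633354524067164 = 0.9733862734408027

sn(u+v)=-0.282349764 cn(u+v)=0.959311530 dn(u+v)=0.973386273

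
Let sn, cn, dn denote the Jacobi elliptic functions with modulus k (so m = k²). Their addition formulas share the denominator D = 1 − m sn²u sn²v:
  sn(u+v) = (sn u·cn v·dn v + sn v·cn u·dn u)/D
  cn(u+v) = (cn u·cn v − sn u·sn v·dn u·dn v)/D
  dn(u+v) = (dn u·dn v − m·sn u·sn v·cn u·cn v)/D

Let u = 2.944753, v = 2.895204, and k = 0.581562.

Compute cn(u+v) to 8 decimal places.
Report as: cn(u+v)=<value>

cn(u+v)=0.49921336

sn u = 0.4979775968599854, cn u = -0.8671898944438605, dn u = 0.9571462962822886
sn v = 0.538375552249694, cn v = -0.8427050283105216, dn v = 0.9497205718839468
m = k² = 0.338214359844
D = 1 − m·sn²u·sn²v = 0.9756901480767662
cn(u+v) = (cn u·cn v − sn u·sn v·dn u·dn v)/D = 0.4870775549259253/0.9756901480767662 = 0.4992133577304529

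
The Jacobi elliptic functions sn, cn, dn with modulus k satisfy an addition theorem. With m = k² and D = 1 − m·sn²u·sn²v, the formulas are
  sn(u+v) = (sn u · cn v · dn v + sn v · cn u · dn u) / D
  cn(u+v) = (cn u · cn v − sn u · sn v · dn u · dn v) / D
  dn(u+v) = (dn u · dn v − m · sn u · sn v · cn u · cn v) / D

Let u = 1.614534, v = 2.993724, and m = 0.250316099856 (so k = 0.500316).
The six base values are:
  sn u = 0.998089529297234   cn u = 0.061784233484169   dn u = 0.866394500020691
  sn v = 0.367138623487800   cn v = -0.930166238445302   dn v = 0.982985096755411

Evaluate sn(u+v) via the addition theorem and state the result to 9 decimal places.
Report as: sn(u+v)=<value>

m = k² = 0.250316099856
D = 1 − m·sn²u·sn²v = 0.9663884970021944
sn(u+v) = (sn u·cn v·dn v + sn v·cn u·dn u)/D = -0.8929399766566658/0.9663884970021944 = -0.923996901273793

sn(u+v)=-0.923996901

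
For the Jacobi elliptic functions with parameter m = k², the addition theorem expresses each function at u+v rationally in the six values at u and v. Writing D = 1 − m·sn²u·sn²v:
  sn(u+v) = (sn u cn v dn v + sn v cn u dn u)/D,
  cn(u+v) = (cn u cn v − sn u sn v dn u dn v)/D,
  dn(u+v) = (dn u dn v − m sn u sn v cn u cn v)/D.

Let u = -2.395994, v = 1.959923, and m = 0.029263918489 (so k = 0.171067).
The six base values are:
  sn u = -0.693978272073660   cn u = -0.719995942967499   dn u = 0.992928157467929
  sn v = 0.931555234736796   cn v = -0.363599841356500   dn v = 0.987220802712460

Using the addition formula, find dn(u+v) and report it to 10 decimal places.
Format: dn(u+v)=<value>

m = k² = 0.029263918489
D = 1 − m·sn²u·sn²v = 0.9877695778883469
dn(u+v) = (dn u·dn v − m·sn u·sn v·cn u·cn v)/D = 0.9851920175344132/0.9877695778883469 = 0.9973905246611826

dn(u+v)=0.9973905247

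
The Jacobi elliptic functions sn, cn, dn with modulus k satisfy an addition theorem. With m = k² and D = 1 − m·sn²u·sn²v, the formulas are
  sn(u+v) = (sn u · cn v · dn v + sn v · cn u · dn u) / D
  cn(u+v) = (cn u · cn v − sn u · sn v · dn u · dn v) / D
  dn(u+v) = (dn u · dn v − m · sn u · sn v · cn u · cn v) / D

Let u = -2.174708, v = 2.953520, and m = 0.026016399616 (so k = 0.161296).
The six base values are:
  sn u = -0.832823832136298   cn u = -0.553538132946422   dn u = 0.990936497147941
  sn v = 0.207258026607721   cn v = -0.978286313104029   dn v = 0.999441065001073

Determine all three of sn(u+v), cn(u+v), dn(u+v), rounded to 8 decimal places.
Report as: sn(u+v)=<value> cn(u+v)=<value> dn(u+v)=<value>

sn(u+v)=0.70114284 cn(u+v)=0.71302084 dn(u+v)=0.99358457

m = k² = 0.026016399616
D = 1 − m·sn²u·sn²v = 0.9992248670453849
sn(u+v) = (sn u·cn v·dn v + sn v·cn u·dn u)/D = 0.700599360699377/0.9992248670453849 = 0.7011428396202591
cn(u+v) = (cn u·cn v − sn u·sn v·dn u·dn v)/D = 0.7124681541721646/0.9992248670453849 = 0.7130208401226711
dn(u+v) = (dn u·dn v − m·sn u·sn v·cn u·cn v)/D = 0.9928144133087586/0.9992248670453849 = 0.9935845734548407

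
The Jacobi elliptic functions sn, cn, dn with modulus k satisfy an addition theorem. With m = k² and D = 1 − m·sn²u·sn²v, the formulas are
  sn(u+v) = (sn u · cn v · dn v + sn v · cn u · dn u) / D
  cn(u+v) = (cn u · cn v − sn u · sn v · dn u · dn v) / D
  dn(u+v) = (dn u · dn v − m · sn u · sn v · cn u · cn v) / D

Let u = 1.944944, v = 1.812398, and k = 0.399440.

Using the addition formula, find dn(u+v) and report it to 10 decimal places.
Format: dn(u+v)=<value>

dn(u+v)=0.9831723473

sn u = 0.9609340942240157, cn u = -0.2767772869255541, dn u = 0.9234014824193095
sn v = 0.9874859315027875, cn v = -0.1577071180513803, dn v = 0.9189211050821758
m = k² = 0.1595523136
D = 1 − m·sn²u·sn²v = 0.8563346135930086
dn(u+v) = (dn u·dn v − m·sn u·sn v·cn u·cn v)/D = 0.8419245121347757/0.8563346135930086 = 0.9831723473166978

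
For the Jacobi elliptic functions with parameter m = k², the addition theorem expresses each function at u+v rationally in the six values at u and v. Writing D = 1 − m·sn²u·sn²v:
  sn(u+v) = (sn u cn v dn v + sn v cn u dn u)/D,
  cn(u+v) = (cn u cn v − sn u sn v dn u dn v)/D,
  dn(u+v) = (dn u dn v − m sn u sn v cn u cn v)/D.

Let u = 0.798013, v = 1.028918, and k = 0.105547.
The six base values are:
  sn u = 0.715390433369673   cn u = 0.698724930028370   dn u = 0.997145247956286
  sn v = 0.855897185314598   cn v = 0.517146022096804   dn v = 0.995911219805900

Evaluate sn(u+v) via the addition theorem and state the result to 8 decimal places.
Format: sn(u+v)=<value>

m = k² = 0.011140169209
D = 1 − m·sn²u·sn²v = 0.9958234158100353
sn(u+v) = (sn u·cn v·dn v + sn v·cn u·dn u)/D = 0.9647780807845151/0.9958234158100353 = 0.9688244576973852

sn(u+v)=0.96882446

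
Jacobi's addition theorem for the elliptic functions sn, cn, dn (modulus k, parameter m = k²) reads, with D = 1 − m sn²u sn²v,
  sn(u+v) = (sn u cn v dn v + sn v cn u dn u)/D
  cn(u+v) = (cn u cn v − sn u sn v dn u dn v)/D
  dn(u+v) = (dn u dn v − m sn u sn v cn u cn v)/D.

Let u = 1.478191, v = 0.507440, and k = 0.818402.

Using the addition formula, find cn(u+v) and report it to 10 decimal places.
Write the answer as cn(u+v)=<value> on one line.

cn(u+v)=0.0272694466

sn u = 0.9461379038697944, cn u = 0.3237639060501828, dn u = 0.6327928194299215
sn v = 0.4738708936954797, cn v = 0.8805943311810765, dn v = 0.9217364384938674
m = k² = 0.669781833604
D = 1 − m·sn²u·sn²v = 0.8653636544453733
cn(u+v) = (cn u·cn v − sn u·sn v·dn u·dn v)/D = 0.0235979879264316/0.8653636544453733 = 0.0272694465560331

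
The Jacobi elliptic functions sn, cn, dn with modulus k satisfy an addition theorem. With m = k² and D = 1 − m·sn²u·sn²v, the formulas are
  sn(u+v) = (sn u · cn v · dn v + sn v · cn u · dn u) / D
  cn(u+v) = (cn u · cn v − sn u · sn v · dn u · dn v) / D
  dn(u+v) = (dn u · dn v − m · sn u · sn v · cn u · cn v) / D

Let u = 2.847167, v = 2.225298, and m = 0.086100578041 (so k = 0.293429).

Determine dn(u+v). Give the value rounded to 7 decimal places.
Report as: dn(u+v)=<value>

dn(u+v)=0.9585736

sn u = 0.3568107282999718, cn u = -0.9341766985801154, dn u = 0.994503996963506
sn v = 0.8282951909806788, cn v = -0.5602919565711084, dn v = 0.9700148064420632
m = k² = 0.086100578041
D = 1 − m·sn²u·sn²v = 0.9924794058120562
dn(u+v) = (dn u·dn v − m·sn u·sn v·cn u·cn v)/D = 0.9513645742047772/0.9924794058120562 = 0.9585736173803642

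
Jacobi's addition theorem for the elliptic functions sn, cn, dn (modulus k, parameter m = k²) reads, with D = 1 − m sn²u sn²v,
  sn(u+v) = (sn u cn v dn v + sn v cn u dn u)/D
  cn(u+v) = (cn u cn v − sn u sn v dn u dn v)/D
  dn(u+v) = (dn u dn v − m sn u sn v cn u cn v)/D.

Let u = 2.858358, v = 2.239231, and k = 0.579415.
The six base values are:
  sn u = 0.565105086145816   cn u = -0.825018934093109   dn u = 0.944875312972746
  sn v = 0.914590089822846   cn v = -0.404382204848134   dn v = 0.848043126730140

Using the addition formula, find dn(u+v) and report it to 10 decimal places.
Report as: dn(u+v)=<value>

dn(u+v)=0.8166423623

m = k² = 0.335721742225
D = 1 − m·sn²u·sn²v = 0.9103209739773776
dn(u+v) = (dn u·dn v − m·sn u·sn v·cn u·cn v)/D = 0.7434066706343125/0.9103209739773776 = 0.8166423622936177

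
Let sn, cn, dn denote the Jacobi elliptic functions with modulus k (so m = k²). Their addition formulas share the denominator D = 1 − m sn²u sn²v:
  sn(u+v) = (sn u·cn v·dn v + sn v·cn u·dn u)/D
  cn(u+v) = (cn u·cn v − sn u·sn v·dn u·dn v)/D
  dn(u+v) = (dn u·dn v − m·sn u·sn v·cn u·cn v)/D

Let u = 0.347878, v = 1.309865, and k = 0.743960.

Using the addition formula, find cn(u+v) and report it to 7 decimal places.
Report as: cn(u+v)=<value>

sn u = 0.3373484214927737, cn u = 0.9413798609043716, dn u = 0.9679938977182576
sn v = 0.9177715464698022, cn v = 0.3971087867202484, dn v = 0.7306190575027639
m = k² = 0.5534764816
D = 1 − m·sn²u·sn²v = 0.9469450738155574
cn(u+v) = (cn u·cn v − sn u·sn v·dn u·dn v)/D = 0.1548641123800222/0.9469450738155574 = 0.1635407550683199

cn(u+v)=0.1635408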